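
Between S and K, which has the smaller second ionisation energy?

S

IE_2 is the cost of taking one more electron from the +1 cation: S⁺ still has 5 valence electrons; K⁺ is the bare [Ar] core.
Breaking into a closed-shell core is much more expensive than removing a leftover valence electron — K has the largest IE_2 here.
Tabulated IE_2 (kJ/mol): S 2252, K 3052.
Overall IE_2 order: S < K.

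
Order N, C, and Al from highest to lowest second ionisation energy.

N > C > Al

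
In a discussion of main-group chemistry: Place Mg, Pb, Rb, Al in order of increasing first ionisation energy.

Rb < Al < Pb < Mg

Removing the outermost electron gets harder across a period and easier down a group.
Here both period and group differ, so the two effects have to be weighed against each other.
Al > Rb: relative to Rb, both the across-period and down-group shifts push Al's first ionization energy up.
Pb > Al: the two effects oppose for this pair; the across-period effect wins (716 vs 578 kJ/mol).
Mg > Pb: period and group pull opposite ways; the down-group shift dominates (738 vs 716 kJ/mol).
Note the exception: Mg has a higher first ionization energy than Al, contrary to the simple trend — Al's single 3p electron is easier to remove than one from Mg's filled 3s².
Tabulated first ionization energy (kJ/mol): Mg 738, Al 578, Rb 403, Pb 716.
So from lowest to highest: Rb < Al < Pb < Mg.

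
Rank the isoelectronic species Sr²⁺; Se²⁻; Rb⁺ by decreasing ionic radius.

All of these have 36 electrons, so size is governed by nuclear charge alone: the more protons, the stronger the pull on the same electron cloud, and the smaller the ion.
Nuclear charges: Sr²⁺ (Z=38), Rb⁺ (Z=37), Se²⁻ (Z=34).
Largest to smallest: Se²⁻ > Rb⁺ > Sr²⁺.

Se²⁻, Rb⁺, Sr²⁺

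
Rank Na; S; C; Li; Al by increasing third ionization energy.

Al, S, C, Na, Li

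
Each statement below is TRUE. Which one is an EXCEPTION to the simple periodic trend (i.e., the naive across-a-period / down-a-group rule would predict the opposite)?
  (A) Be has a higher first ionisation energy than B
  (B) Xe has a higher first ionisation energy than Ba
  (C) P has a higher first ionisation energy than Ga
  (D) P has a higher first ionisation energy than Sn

The general trend: first ionisation energy increases across a period and decreases down a group.
(A) Be (period 2, group 2) vs B (period 2, group 13): the stated order contradicts the simple trend.
(B) Xe (period 5, group 18) vs Ba (period 6, group 2): the stated order agrees with the simple trend.
(C) P (period 3, group 15) vs Ga (period 4, group 13): the stated order agrees with the simple trend.
(D) P (period 3, group 15) vs Sn (period 5, group 14): the stated order agrees with the simple trend.
The exception is (A): removing B's lone 2p electron is easier than breaking Be's filled 2s².

(A)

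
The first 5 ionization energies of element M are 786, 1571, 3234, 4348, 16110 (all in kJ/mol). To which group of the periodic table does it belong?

Look for the largest jump between consecutive ionization energies: IE5/IE4 ≈ 3.7, far larger than any earlier ratio.
That jump marks the point where a core electron is being removed. So the atom has 4 valence electrons.
A main-group element with 4 valence electrons is in group 14.

Group 14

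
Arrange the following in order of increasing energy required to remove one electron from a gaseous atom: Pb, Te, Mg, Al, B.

Al < Pb < Mg < B < Te

B is in period 2, group 13; Mg is in period 3, group 2; Al is in period 3, group 13; Te is in period 5, group 16; Pb is in period 6, group 14.
IE₁ increases left→right with effective nuclear charge and decreases top→bottom as the valence shell moves farther out.
Neither a single period nor a single group — weigh both effects.
Pb > Al: period and group pull opposite ways; the across-period shift dominates (716 vs 578 kJ/mol).
Mg > Pb: the two effects oppose for this pair; the down-group effect wins (738 vs 716 kJ/mol).
B > Mg: relative to Mg, both the across-period and down-group shifts push B's first ionization energy up.
Te > B: the two effects oppose for this pair; the across-period effect wins (869 vs 801 kJ/mol).
Note the exception: Mg has a higher first ionization energy than Al, contrary to the simple trend — Al's single 3p electron is easier to remove than one from Mg's filled 3s².
For reference (kJ/mol): B 801, Mg 738, Al 578, Te 869, Pb 716.
So from lowest to highest: Al < Pb < Mg < B < Te.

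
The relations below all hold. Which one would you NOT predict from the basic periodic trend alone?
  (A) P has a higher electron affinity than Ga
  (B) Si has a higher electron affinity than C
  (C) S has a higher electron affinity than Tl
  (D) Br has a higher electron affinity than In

(B)

The general trend: electron affinity increases across a period and decreases down a group.
(A) P (period 3, group 15) vs Ga (period 4, group 13): the stated order agrees with the simple trend.
(B) Si (period 3, group 14) vs C (period 2, group 14): the stated order contradicts the simple trend.
(C) S (period 3, group 16) vs Tl (period 6, group 13): the stated order agrees with the simple trend.
(D) Br (period 4, group 17) vs In (period 5, group 13): the stated order agrees with the simple trend.
The exception is (B): Si's larger, more diffuse 3p orbitals accept an added electron slightly more readily than C's compact 2p.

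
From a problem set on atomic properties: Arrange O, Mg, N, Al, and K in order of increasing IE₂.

Mg < Al < N < K < O

Consider each +1 ion: O⁺ still has 5 valence electrons; Mg⁺ still has 1 valence electron; N⁺ still has 4 valence electrons; Al⁺ still has 2 valence electrons; K⁺ is the bare [Ar] core.
Usually core removal costs more than valence removal, but here the competition is close: a tightly held n=2 valence electron can cost more to remove than an n=3 core electron, so the actual values have to decide it.
Valence configurations: O⁺ [He]2s²2p³, Mg⁺ [Ne]3s¹, N⁺ [He]2s²2p², Al⁺ [Ne]3s².
Approximate IE_2 values (kJ/mol): O 3388, Mg 1451, N 2856, Al 1817, K 3052.
Overall IE_2 order: Mg < Al < N < K < O.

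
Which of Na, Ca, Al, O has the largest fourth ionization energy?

Al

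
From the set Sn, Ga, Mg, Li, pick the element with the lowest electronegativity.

Li

Li is in period 2, group 1; Mg is in period 3, group 2; Ga is in period 4, group 13; Sn is in period 5, group 14.
Smaller atoms with higher effective nuclear charge are more electronegative.
These sit on a diagonal, where the across-period and down-group effects partly cancel.
Mg > Li: the two effects oppose for this pair; the across-period effect wins (1.31 vs 0.98).
Ga > Mg: period and group pull opposite ways; the across-period shift dominates (1.81 vs 1.31).
Sn > Ga: the two effects oppose for this pair; the across-period effect wins (1.96 vs 1.81).
Approximate values (Pauling): Li 0.98, Mg 1.31, Ga 1.81, Sn 1.96.
The lowest electronegativity among these belongs to Li.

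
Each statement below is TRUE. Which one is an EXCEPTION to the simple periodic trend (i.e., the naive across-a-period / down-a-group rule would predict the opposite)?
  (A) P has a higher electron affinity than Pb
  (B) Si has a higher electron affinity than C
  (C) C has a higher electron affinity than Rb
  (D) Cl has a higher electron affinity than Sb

(B)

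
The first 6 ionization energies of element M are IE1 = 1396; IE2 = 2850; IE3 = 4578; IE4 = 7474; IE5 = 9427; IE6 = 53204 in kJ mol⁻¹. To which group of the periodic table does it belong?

Group 15

Look for the largest jump between consecutive ionization energies: IE6/IE5 ≈ 5.6, far larger than any earlier ratio.
That jump marks the point where a core electron is being removed. So the atom has 5 valence electrons.
A main-group element with 5 valence electrons is in group 15.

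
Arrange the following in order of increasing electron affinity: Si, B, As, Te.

B < As < Si < Te

B is in period 2, group 13; Si is in period 3, group 14; As is in period 4, group 15; Te is in period 5, group 16.
Adding an electron releases more energy for atoms nearer the top right (short of the noble gases).
These sit on a diagonal, where the across-period and down-group effects partly cancel.
As > B: period and group pull opposite ways; the across-period shift dominates (78 vs 27 kJ/mol).
Si > As: the two effects oppose for this pair; the down-group effect wins (134 vs 78 kJ/mol).
Te > Si: the two effects oppose for this pair; the across-period effect wins (190 vs 134 kJ/mol).
Approximate values (kJ/mol): B 27, Si 134, As 78, Te 190.
So from lowest to highest: B < As < Si < Te.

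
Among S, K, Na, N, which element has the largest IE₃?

The third ionization energy removes an electron from the +2 ion. For each element: S²⁺ still has 4 valence electrons; K²⁺ is already 1 electron into the core; Na²⁺ is already 1 electron into the core; N²⁺ still has 3 valence electrons.
Usually core removal costs more than valence removal, but here the competition is close: a tightly held n=2 valence electron can cost more to remove than an n=3 core electron, so the actual values have to decide it.
Valence configurations: S²⁺ [Ne]3s²3p², N²⁺ [He]2s²2p¹.
Tabulated IE_3 (kJ/mol): S 3357, K 4420, Na 6910, N 4578.
Overall IE_3 order: S < K < N < Na.

Na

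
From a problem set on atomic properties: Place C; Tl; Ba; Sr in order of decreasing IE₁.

C > Tl > Sr > Ba

IE₁ increases left→right with effective nuclear charge and decreases top→bottom as the valence shell moves farther out.
Here both period and group differ, so the two effects have to be weighed against each other.
Sr > Ba: they share group 2; the group trend gives Sr the larger value.
Tl > Sr: period and group pull opposite ways; the across-period shift dominates (589 vs 550 kJ/mol).
C > Tl: both effects reinforce here, so C is clearly the higher of the two.
Approximate values (kJ/mol): C 1086, Sr 550, Ba 503, Tl 589.
So from highest to lowest: C > Tl > Sr > Ba.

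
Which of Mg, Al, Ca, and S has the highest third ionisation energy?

Mg

After 2 electrons have been removed, what remains? Mg²⁺ is the bare [Ne] core; Al²⁺ still has 1 valence electron; Ca²⁺ is the bare [Ar] core; S²⁺ still has 4 valence electrons.
Core electrons are held far more tightly than valence electrons, so Ca and Mg top the IE_3 order.
Valence configurations: Al²⁺ [Ne]3s¹, S²⁺ [Ne]3s²3p².
Tabulated IE_3 (kJ/mol): Mg 7733, Al 2745, Ca 4912, S 3357.
So the third ionization energies run Al < S < Ca < Mg.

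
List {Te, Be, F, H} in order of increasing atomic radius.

H < F < Be < Te

H is in period 1, group 1; Be is in period 2, group 2; F is in period 2, group 17; Te is in period 5, group 16.
Across a period the added protons contract the valence shell; down a group each new principal shell makes the atom larger.
Neither a single period nor a single group — weigh both effects.
F > H: the two effects oppose for this pair; the down-group effect wins (64 vs 32 pm).
Be > F: Be lies to the left of F in period 2, so the across-period effect alone puts Be larger.
Te > Be: the two effects oppose for this pair; the down-group effect wins (136 vs 102 pm).
Approximate values (pm): H 32, Be 102, F 64, Te 136.
So from smallest to largest: H < F < Be < Te.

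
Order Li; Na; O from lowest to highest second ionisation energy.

O, Na, Li

Consider each +1 ion: Li⁺ is the bare [He] core; Na⁺ is the bare [Ne] core; O⁺ still has 5 valence electrons.
Core electrons are held far more tightly than valence electrons, so Na and Li top the IE_2 order.
Approximate IE_2 values (kJ/mol): Li 7298, Na 4562, O 3388.
So the second ionization energies run O < Na < Li.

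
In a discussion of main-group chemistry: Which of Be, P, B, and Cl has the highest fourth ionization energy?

The fourth ionization energy removes an electron from the +3 ion. For each element: Be³⁺ is already 1 electron into the core; P³⁺ still has 2 valence electrons; B³⁺ is the bare [He] core; Cl³⁺ still has 4 valence electrons.
Breaking into a closed-shell core is much more expensive than removing a leftover valence electron — Be and B have the largest IE_4 here.
Valence configurations: P³⁺ [Ne]3s², Cl³⁺ [Ne]3s²3p².
The numbers (kJ/mol): Be 21007, P 4964, B 25026, Cl 5159.
Hence IE_4: P < Cl < Be < B.

B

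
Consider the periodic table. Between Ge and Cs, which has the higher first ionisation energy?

Ge is in period 4, group 14; Cs is in period 6, group 1.
Removing the outermost electron gets harder across a period and easier down a group.
Here both period and group differ, so the two effects have to be weighed against each other.
Ge > Cs: both effects reinforce here, so Ge is clearly the higher of the two.
Tabulated first ionization energy (kJ/mol): Ge 762, Cs 376.
So Ge has the higher first ionisation energy (Ge > Cs).

Ge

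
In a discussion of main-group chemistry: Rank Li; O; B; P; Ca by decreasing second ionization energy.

Consider each +1 ion: Li⁺ is the bare [He] core; O⁺ still has 5 valence electrons; B⁺ still has 2 valence electrons; P⁺ still has 4 valence electrons; Ca⁺ still has 1 valence electron.
Core electrons are held far more tightly than valence electrons, so Li tops the IE_2 order.
Valence configurations: O⁺ [He]2s²2p³, B⁺ [He]2s², P⁺ [Ne]3s²3p², Ca⁺ [Ar]4s¹.
Approximate IE_2 values (kJ/mol): Li 7298, O 3388, B 2427, P 1907, Ca 1145.
Overall IE_2 order: Ca < P < B < O < Li.

Li > O > B > P > Ca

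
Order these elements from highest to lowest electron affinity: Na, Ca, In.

Na is in period 3, group 1; Ca is in period 4, group 2; In is in period 5, group 13.
Atoms with high Z_eff and room in the valence shell (especially the halogens) have the most exothermic electron affinities.
These sit on a diagonal, where the across-period and down-group effects partly cancel.
In > Ca: period and group pull opposite ways; the across-period shift dominates (29 vs 2 kJ/mol).
Na > In: period and group pull opposite ways; the down-group shift dominates (53 vs 29 kJ/mol).
For reference (kJ/mol): Na 53, Ca 2, In 29.
So from highest to lowest: Na > In > Ca.

Na > In > Ca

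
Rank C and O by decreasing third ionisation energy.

O > C

Consider each +2 ion: C²⁺ still has 2 valence electrons; O²⁺ still has 4 valence electrons.
All are still removing valence electrons, so compare the +2 ions as you would atoms: IE_3 generally rises across a period (higher Z_eff) and falls down a group (larger shell), subject to the usual subshell exceptions.
Valence configurations: C²⁺ [He]2s², O²⁺ [He]2s²2p².
Approximate IE_3 values (kJ/mol): C 4620, O 5300.
Putting it together, IE_3: C < O.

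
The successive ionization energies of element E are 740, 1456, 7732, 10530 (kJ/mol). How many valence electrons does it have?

2

Look for the largest jump between consecutive ionization energies: IE3/IE2 ≈ 5.3, far larger than any earlier ratio.
That jump marks the point where a core electron is being removed. So the atom has 2 valence electrons.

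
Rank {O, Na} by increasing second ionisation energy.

Consider each +1 ion: O⁺ still has 5 valence electrons; Na⁺ is the bare [Ne] core.
Breaking into a closed-shell core is much more expensive than removing a leftover valence electron — Na has the largest IE_2 here.
Tabulated IE_2 (kJ/mol): O 3388, Na 4562.
So the second ionization energies run O < Na.

O, Na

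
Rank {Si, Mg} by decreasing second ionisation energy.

Si > Mg

Consider each +1 ion: Si⁺ still has 3 valence electrons; Mg⁺ still has 1 valence electron.
All are still removing valence electrons, so compare the +1 ions as you would atoms: IE_2 generally rises across a period (higher Z_eff) and falls down a group (larger shell), subject to the usual subshell exceptions.
Valence configurations: Si⁺ [Ne]3s²3p¹, Mg⁺ [Ne]3s¹.
The numbers (kJ/mol): Si 1577, Mg 1451.
Putting it together, IE_2: Mg < Si.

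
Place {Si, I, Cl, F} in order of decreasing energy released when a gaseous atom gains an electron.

Cl > F > I > Si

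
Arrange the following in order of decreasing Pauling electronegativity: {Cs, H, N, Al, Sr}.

N, H, Al, Sr, Cs

H is in period 1, group 1; N is in period 2, group 15; Al is in period 3, group 13; Sr is in period 5, group 2; Cs is in period 6, group 1.
Smaller atoms with higher effective nuclear charge are more electronegative.
Here both period and group differ, so the two effects have to be weighed against each other.
Sr > Cs: relative to Cs, both the across-period and down-group shifts push Sr's electronegativity up.
Al > Sr: both effects reinforce here, so Al is clearly the higher of the two.
H > Al: period and group pull opposite ways; the down-group shift dominates (2.20 vs 1.61).
N > H: the two effects oppose for this pair; the across-period effect wins (3.04 vs 2.20).
For reference (Pauling): H 2.20, N 3.04, Al 1.61, Sr 0.95, Cs 0.79.
So from highest to lowest: N > H > Al > Sr > Cs.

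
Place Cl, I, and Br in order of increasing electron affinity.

I < Br < Cl

Cl is in period 3, group 17; Br is in period 4, group 17; I is in period 5, group 17.
Electron affinity generally becomes more exothermic across a period toward the halogens and less exothermic down a group.
All are in group 17, so electron affinity increases up the group.
So from lowest to highest: I < Br < Cl.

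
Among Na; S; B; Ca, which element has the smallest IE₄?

S

Consider each +3 ion: Na³⁺ is already 2 electrons into the core; S³⁺ still has 3 valence electrons; B³⁺ is the bare [He] core; Ca³⁺ is already 1 electron into the core.
Pulling an electron out of a noble-gas core costs far more than removing a remaining valence electron, so Ca, Na and B sit at the high end of IE_4.
The numbers (kJ/mol): Na 9543, S 4556, B 25026, Ca 6491.
So the fourth ionization energies run S < Ca < Na < B.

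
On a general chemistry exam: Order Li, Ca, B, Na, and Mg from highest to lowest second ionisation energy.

Li > Na > B > Mg > Ca

IE_2 is the cost of taking one more electron from the +1 cation: Li⁺ is the bare [He] core; Ca⁺ still has 1 valence electron; B⁺ still has 2 valence electrons; Na⁺ is the bare [Ne] core; Mg⁺ still has 1 valence electron.
Breaking into a closed-shell core is much more expensive than removing a leftover valence electron — Na and Li have the largest IE_2 here.
Valence configurations: Ca⁺ [Ar]4s¹, B⁺ [He]2s², Mg⁺ [Ne]3s¹.
The numbers (kJ/mol): Li 7298, Ca 1145, B 2427, Na 4562, Mg 1451.
Overall IE_2 order: Ca < Mg < B < Na < Li.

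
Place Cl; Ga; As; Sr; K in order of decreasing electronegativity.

Cl > As > Ga > Sr > K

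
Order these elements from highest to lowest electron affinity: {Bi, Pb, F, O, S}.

F > S > O > Bi > Pb

O is in period 2, group 16; F is in period 2, group 17; S is in period 3, group 16; Pb is in period 6, group 14; Bi is in period 6, group 15.
Adding an electron releases more energy for atoms nearer the top right (short of the noble gases).
These span different periods and groups, so the two trends combine.
Bi > Pb: both are in period 6; the period trend gives Bi the larger value.
O > Bi: both effects reinforce here, so O is clearly the higher of the two.
S > O: this pair runs against the simple trend — see the exception note.
F > S: relative to S, both the across-period and down-group shifts push F's electron affinity up.
Note the exception: S has a higher electron affinity than O, contrary to the simple trend — the compact 2p subshell of O repels the added electron more than S's larger 3p does.
Tabulated electron affinity (kJ/mol): O 141, F 328, S 200, Pb 35, Bi 91.
So from highest to lowest: F > S > O > Bi > Pb.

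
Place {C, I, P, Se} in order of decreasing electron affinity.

C is in period 2, group 14; P is in period 3, group 15; Se is in period 4, group 16; I is in period 5, group 17.
Atoms with high Z_eff and room in the valence shell (especially the halogens) have the most exothermic electron affinities.
These sit on a diagonal, where the across-period and down-group effects partly cancel.
C > P: the two effects oppose for this pair; the down-group effect wins (122 vs 72 kJ/mol).
Se > C: the two effects oppose for this pair; the across-period effect wins (195 vs 122 kJ/mol).
I > Se: the two effects oppose for this pair; the across-period effect wins (295 vs 195 kJ/mol).
Tabulated electron affinity (kJ/mol): C 122, P 72, Se 195, I 295.
So from highest to lowest: I > Se > C > P.

I > Se > C > P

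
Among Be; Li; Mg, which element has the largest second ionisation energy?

IE_2 is the cost of taking one more electron from the +1 cation: Be⁺ still has 1 valence electron; Li⁺ is the bare [He] core; Mg⁺ still has 1 valence electron.
Breaking into a closed-shell core is much more expensive than removing a leftover valence electron — Li has the largest IE_2 here.
Valence configurations: Be⁺ [He]2s¹, Mg⁺ [Ne]3s¹.
Approximate IE_2 values (kJ/mol): Be 1757, Li 7298, Mg 1451.
Hence IE_2: Mg < Be < Li.

Li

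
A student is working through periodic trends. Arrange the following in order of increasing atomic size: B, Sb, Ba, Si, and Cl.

B, Cl, Si, Sb, Ba

B is in period 2, group 13; Si is in period 3, group 14; Cl is in period 3, group 17; Sb is in period 5, group 15; Ba is in period 6, group 2.
Moving right in a period, electrons are added to the same shell under a stronger nuclear pull, so atoms get smaller; moving down, a new shell is opened and atoms get larger.
Neither a single period nor a single group — weigh both effects.
Cl > B: period and group pull opposite ways; the down-group shift dominates (99 vs 85 pm).
Si > Cl: Si lies to the left of Cl in period 3, so the across-period effect alone puts Si larger.
Sb > Si: the two effects oppose for this pair; the down-group effect wins (140 vs 116 pm).
Ba > Sb: both effects reinforce here, so Ba is clearly the larger of the two.
For reference (pm): B 85, Si 116, Cl 99, Sb 140, Ba 196.
So from smallest to largest: B < Cl < Si < Sb < Ba.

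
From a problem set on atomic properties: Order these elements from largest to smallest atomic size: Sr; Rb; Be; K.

Rb, K, Sr, Be

Be is in period 2, group 2; K is in period 4, group 1; Rb is in period 5, group 1; Sr is in period 5, group 2.
Radius decreases left→right (rising Z_eff, same n) and increases top→bottom (higher n).
These span different periods and groups, so the two trends combine.
Sr > Be: Sr sits below Be in group 2, so the down-group effect alone puts Sr larger.
K > Sr: period and group pull opposite ways; the across-period shift dominates (196 vs 185 pm).
Rb > K: Rb sits below K in group 1, so the down-group effect alone puts Rb larger.
For reference (pm): Be 102, K 196, Rb 210, Sr 185.
So from largest to smallest: Rb > K > Sr > Be.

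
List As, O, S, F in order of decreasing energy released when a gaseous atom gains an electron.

Adding an electron releases more energy for atoms nearer the top right (short of the noble gases).
Neither a single period nor a single group — weigh both effects.
O > As: both effects reinforce here, so O is clearly the higher of the two.
S > O: this pair runs against the simple trend — see the exception note.
F > S: relative to S, both the across-period and down-group shifts push F's electron affinity up.
Note the exception: S has a higher electron affinity than O, contrary to the simple trend — the compact 2p subshell of O repels the added electron more than S's larger 3p does.
For reference (kJ/mol): O 141, F 328, S 200, As 78.
So from highest to lowest: F > S > O > As.

F, S, O, As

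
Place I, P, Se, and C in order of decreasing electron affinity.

I > Se > C > P

C is in period 2, group 14; P is in period 3, group 15; Se is in period 4, group 16; I is in period 5, group 17.
Adding an electron releases more energy for atoms nearer the top right (short of the noble gases).
A diagonal step moves right (one effect) and down (the opposite effect) at once.
C > P: period and group pull opposite ways; the down-group shift dominates (122 vs 72 kJ/mol).
Se > C: the two effects oppose for this pair; the across-period effect wins (195 vs 122 kJ/mol).
I > Se: period and group pull opposite ways; the across-period shift dominates (295 vs 195 kJ/mol).
For reference (kJ/mol): C 122, P 72, Se 195, I 295.
So from highest to lowest: I > Se > C > P.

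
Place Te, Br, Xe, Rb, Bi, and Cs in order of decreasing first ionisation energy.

IE₁ increases left→right with effective nuclear charge and decreases top→bottom as the valence shell moves farther out.
Neither a single period nor a single group — weigh both effects.
Rb > Cs: Rb sits above Cs in group 1, so the down-group effect alone puts Rb higher.
Bi > Rb: period and group pull opposite ways; the across-period shift dominates (703 vs 403 kJ/mol).
Te > Bi: both effects reinforce here, so Te is clearly the higher of the two.
Br > Te: both effects reinforce here, so Br is clearly the higher of the two.
Xe > Br: the two effects oppose for this pair; the across-period effect wins (1170 vs 1140 kJ/mol).
Approximate values (kJ/mol): Br 1140, Rb 403, Te 869, Xe 1170, Cs 376, Bi 703.
So from highest to lowest: Xe > Br > Te > Bi > Rb > Cs.

Xe, Br, Te, Bi, Rb, Cs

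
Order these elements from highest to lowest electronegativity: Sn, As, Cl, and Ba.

Cl is in period 3, group 17; As is in period 4, group 15; Sn is in period 5, group 14; Ba is in period 6, group 2.
EN rises left→right (higher Z_eff, smaller atoms) and falls top→bottom (larger, more shielded atoms).
Neither a single period nor a single group — weigh both effects.
Sn > Ba: relative to Ba, both the across-period and down-group shifts push Sn's electronegativity up.
As > Sn: relative to Sn, both the across-period and down-group shifts push As's electronegativity up.
Cl > As: both effects reinforce here, so Cl is clearly the higher of the two.
Approximate values (Pauling): Cl 3.16, As 2.18, Sn 1.96, Ba 0.89.
So from highest to lowest: Cl > As > Sn > Ba.

Cl > As > Sn > Ba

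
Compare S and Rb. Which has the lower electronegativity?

S is in period 3, group 16; Rb is in period 5, group 1.
EN rises left→right (higher Z_eff, smaller atoms) and falls top→bottom (larger, more shielded atoms).
Here both period and group differ, so the two effects have to be weighed against each other.
S > Rb: both effects reinforce here, so S is clearly the higher of the two.
Tabulated electronegativity (Pauling): S 2.58, Rb 0.82.
So Rb has the lower electronegativity (Rb < S).

Rb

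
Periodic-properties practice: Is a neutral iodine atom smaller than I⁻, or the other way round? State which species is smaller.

I

Forming I⁻ adds 1 electron to I. More electron–electron repulsion in the same shell, with unchanged nuclear charge, lets the cloud expand.
An anion is larger than its parent atom: I⁻ > I.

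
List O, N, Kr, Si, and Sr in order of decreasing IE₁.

N > Kr > O > Si > Sr

N is in period 2, group 15; O is in period 2, group 16; Si is in period 3, group 14; Kr is in period 4, group 18; Sr is in period 5, group 2.
IE₁ increases left→right with effective nuclear charge and decreases top→bottom as the valence shell moves farther out.
These span different periods and groups, so the two trends combine.
Si > Sr: relative to Sr, both the across-period and down-group shifts push Si's first ionization energy up.
O > Si: both effects reinforce here, so O is clearly the higher of the two.
Kr > O: the two effects oppose for this pair; the across-period effect wins (1351 vs 1314 kJ/mol).
N > Kr: period and group pull opposite ways; the down-group shift dominates (1402 vs 1351 kJ/mol).
Note the exception: N has a higher first ionization energy than O, contrary to the simple trend — pairing an electron in O's 2p⁴ costs repulsion energy, so O ionizes more easily than half-filled N (2p³).
For reference (kJ/mol): N 1402, O 1314, Si 786, Kr 1351, Sr 550.
So from highest to lowest: N > Kr > O > Si > Sr.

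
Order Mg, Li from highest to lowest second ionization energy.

Li > Mg

Consider each +1 ion: Mg⁺ still has 1 valence electron; Li⁺ is the bare [He] core.
Core electrons are held far more tightly than valence electrons, so Li tops the IE_2 order.
Approximate IE_2 values (kJ/mol): Mg 1451, Li 7298.
Overall IE_2 order: Mg < Li.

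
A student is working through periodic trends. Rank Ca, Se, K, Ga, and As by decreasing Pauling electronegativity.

Se > As > Ga > Ca > K

Electronegativity increases across a period and decreases down a group, tracking effective nuclear charge and atomic size.
All lie in period 4, so electronegativity increases left to right.
So from highest to lowest: Se > As > Ga > Ca > K.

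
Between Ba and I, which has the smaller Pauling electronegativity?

I is in period 5, group 17; Ba is in period 6, group 2.
Atoms toward the upper right of the periodic table pull bonding electrons most strongly.
Neither a single period nor a single group — weigh both effects.
I > Ba: relative to Ba, both the across-period and down-group shifts push I's electronegativity up.
Tabulated electronegativity (Pauling): I 2.66, Ba 0.89.
So Ba has the smaller Pauling electronegativity (Ba < I).

Ba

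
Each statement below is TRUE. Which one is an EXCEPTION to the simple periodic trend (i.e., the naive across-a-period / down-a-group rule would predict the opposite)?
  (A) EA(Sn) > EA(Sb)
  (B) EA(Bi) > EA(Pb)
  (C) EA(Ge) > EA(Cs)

(A)

The general trend: electron affinity increases across a period and decreases down a group.
(A) Sn (period 5, group 14) vs Sb (period 5, group 15): the stated order contradicts the simple trend.
(B) Bi (period 6, group 15) vs Pb (period 6, group 14): the stated order agrees with the simple trend.
(C) Ge (period 4, group 14) vs Cs (period 6, group 1): the stated order agrees with the simple trend.
The exception is (A): adding an electron to Sb's half-filled 5p³ is unfavourable, so Sn has the more exothermic EA.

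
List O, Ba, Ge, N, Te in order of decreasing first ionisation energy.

N is in period 2, group 15; O is in period 2, group 16; Ge is in period 4, group 14; Te is in period 5, group 16; Ba is in period 6, group 2.
IE₁ increases left→right with effective nuclear charge and decreases top→bottom as the valence shell moves farther out.
Here both period and group differ, so the two effects have to be weighed against each other.
Ge > Ba: relative to Ba, both the across-period and down-group shifts push Ge's first ionization energy up.
Te > Ge: the two effects oppose for this pair; the across-period effect wins (869 vs 762 kJ/mol).
O > Te: they share group 16; the group trend gives O the larger value.
N > O: this pair runs against the simple trend — see the exception note.
Note the exception: N has a higher first ionization energy than O, contrary to the simple trend — pairing an electron in O's 2p⁴ costs repulsion energy, so O ionizes more easily than half-filled N (2p³).
For reference (kJ/mol): N 1402, O 1314, Ge 762, Te 869, Ba 503.
So from highest to lowest: N > O > Te > Ge > Ba.

N > O > Te > Ge > Ba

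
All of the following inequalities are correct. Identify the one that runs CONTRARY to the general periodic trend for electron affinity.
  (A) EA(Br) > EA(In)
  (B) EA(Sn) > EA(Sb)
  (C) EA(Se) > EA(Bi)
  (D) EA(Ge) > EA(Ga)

The general trend: electron affinity increases across a period and decreases down a group.
(A) Br (period 4, group 17) vs In (period 5, group 13): the stated order agrees with the simple trend.
(B) Sn (period 5, group 14) vs Sb (period 5, group 15): the stated order contradicts the simple trend.
(C) Se (period 4, group 16) vs Bi (period 6, group 15): the stated order agrees with the simple trend.
(D) Ge (period 4, group 14) vs Ga (period 4, group 13): the stated order agrees with the simple trend.
The exception is (B): adding an electron to Sb's half-filled 5p³ is unfavourable, so Sn has the more exothermic EA.

(B)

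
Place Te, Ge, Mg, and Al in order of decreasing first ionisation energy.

Te > Ge > Mg > Al

Across a period the outer electron is held more tightly (higher IE₁); down a group it sits in a higher shell, more shielded, and comes off more easily.
Here both period and group differ, so the two effects have to be weighed against each other.
Mg > Al: this pair runs against the simple trend — see the exception note.
Ge > Mg: period and group pull opposite ways; the across-period shift dominates (762 vs 738 kJ/mol).
Te > Ge: period and group pull opposite ways; the across-period shift dominates (869 vs 762 kJ/mol).
Note the exception: Mg has a higher first ionization energy than Al, contrary to the simple trend — Al's single 3p electron is easier to remove than one from Mg's filled 3s².
Tabulated first ionization energy (kJ/mol): Mg 738, Al 578, Ge 762, Te 869.
So from highest to lowest: Te > Ge > Mg > Al.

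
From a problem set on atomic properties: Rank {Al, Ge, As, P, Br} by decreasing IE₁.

Br > P > As > Ge > Al

Al is in period 3, group 13; P is in period 3, group 15; Ge is in period 4, group 14; As is in period 4, group 15; Br is in period 4, group 17.
Removing the outermost electron gets harder across a period and easier down a group.
Neither a single period nor a single group — weigh both effects.
Ge > Al: the two effects oppose for this pair; the across-period effect wins (762 vs 578 kJ/mol).
As > Ge: As lies to the right of Ge in period 4, so the across-period effect alone puts As higher.
P > As: P sits above As in group 15, so the down-group effect alone puts P higher.
Br > P: the two effects oppose for this pair; the across-period effect wins (1140 vs 1012 kJ/mol).
Approximate values (kJ/mol): Al 578, P 1012, Ge 762, As 947, Br 1140.
So from highest to lowest: Br > P > As > Ge > Al.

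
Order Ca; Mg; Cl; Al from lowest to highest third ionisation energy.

Consider each +2 ion: Ca²⁺ is the bare [Ar] core; Mg²⁺ is the bare [Ne] core; Cl²⁺ still has 5 valence electrons; Al²⁺ still has 1 valence electron.
Core electrons are held far more tightly than valence electrons, so Ca and Mg top the IE_3 order.
Valence configurations: Cl²⁺ [Ne]3s²3p³, Al²⁺ [Ne]3s¹.
Tabulated IE_3 (kJ/mol): Ca 4912, Mg 7733, Cl 3822, Al 2745.
Hence IE_3: Al < Cl < Ca < Mg.

Al < Cl < Ca < Mg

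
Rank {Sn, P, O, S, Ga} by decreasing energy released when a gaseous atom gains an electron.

S > O > Sn > P > Ga

O is in period 2, group 16; P is in period 3, group 15; S is in period 3, group 16; Ga is in period 4, group 13; Sn is in period 5, group 14.
Atoms with high Z_eff and room in the valence shell (especially the halogens) have the most exothermic electron affinities.
These span different periods and groups, so the two trends combine.
P > Ga: relative to Ga, both the across-period and down-group shifts push P's electron affinity up.
Sn > P: this pair runs against the simple trend — see the exception note.
O > Sn: both effects reinforce here, so O is clearly the higher of the two.
S > O: this pair runs against the simple trend — see the exception note.
Note the exception: Sn has a higher electron affinity than P, contrary to the simple trend — adding an electron to P's half-filled np³ subshell costs electron-pairing energy.
Note the exception: S has a higher electron affinity than O, contrary to the simple trend — the compact 2p subshell of O repels the added electron more than S's larger 3p does.
For reference (kJ/mol): O 141, P 72, S 200, Ga 29, Sn 107.
So from highest to lowest: S > O > Sn > P > Ga.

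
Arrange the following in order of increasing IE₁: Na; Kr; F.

Na, Kr, F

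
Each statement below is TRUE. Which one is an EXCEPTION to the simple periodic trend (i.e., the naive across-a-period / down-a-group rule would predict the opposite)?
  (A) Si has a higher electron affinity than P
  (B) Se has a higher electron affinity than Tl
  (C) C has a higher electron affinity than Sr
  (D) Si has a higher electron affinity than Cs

The general trend: electron affinity increases across a period and decreases down a group.
(A) Si (period 3, group 14) vs P (period 3, group 15): the stated order contradicts the simple trend.
(B) Se (period 4, group 16) vs Tl (period 6, group 13): the stated order agrees with the simple trend.
(C) C (period 2, group 14) vs Sr (period 5, group 2): the stated order agrees with the simple trend.
(D) Si (period 3, group 14) vs Cs (period 6, group 1): the stated order agrees with the simple trend.
The exception is (A): adding an electron to P's half-filled 3p³ is unfavourable, so Si (3p²) has the more exothermic EA.

(A)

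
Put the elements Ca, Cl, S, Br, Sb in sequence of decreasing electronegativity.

S is in period 3, group 16; Cl is in period 3, group 17; Ca is in period 4, group 2; Br is in period 4, group 17; Sb is in period 5, group 15.
Smaller atoms with higher effective nuclear charge are more electronegative.
These span different periods and groups, so the two trends combine.
Sb > Ca: period and group pull opposite ways; the across-period shift dominates (2.05 vs 1.00).
S > Sb: both effects reinforce here, so S is clearly the higher of the two.
Br > S: period and group pull opposite ways; the across-period shift dominates (2.96 vs 2.58).
Cl > Br: Cl sits above Br in group 17, so the down-group effect alone puts Cl higher.
For reference (Pauling): S 2.58, Cl 3.16, Ca 1.00, Br 2.96, Sb 2.05.
So from highest to lowest: Cl > Br > S > Sb > Ca.

Cl > Br > S > Sb > Ca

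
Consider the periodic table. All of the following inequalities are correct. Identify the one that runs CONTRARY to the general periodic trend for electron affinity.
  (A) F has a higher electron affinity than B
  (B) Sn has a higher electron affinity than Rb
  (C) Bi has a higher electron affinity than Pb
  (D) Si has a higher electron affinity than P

(D)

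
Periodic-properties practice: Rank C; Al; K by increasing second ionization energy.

Consider each +1 ion: C⁺ still has 3 valence electrons; Al⁺ still has 2 valence electrons; K⁺ is the bare [Ar] core.
Core electrons are held far more tightly than valence electrons, so K tops the IE_2 order.
Valence configurations: C⁺ [He]2s²2p¹, Al⁺ [Ne]3s².
Tabulated IE_2 (kJ/mol): C 2353, Al 1817, K 3052.
Putting it together, IE_2: Al < C < K.

Al < C < K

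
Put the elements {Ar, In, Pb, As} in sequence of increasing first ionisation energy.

Ar is in period 3, group 18; As is in period 4, group 15; In is in period 5, group 13; Pb is in period 6, group 14.
First ionization energy rises across a period (greater Z_eff holds electrons more tightly) and falls down a group (valence electrons are farther from the nucleus).
These span different periods and groups, so the two trends combine.
Pb > In: period and group pull opposite ways; the across-period shift dominates (716 vs 558 kJ/mol).
As > Pb: relative to Pb, both the across-period and down-group shifts push As's first ionization energy up.
Ar > As: relative to As, both the across-period and down-group shifts push Ar's first ionization energy up.
Tabulated first ionization energy (kJ/mol): Ar 1521, As 947, In 558, Pb 716.
So from lowest to highest: In < Pb < As < Ar.

In, Pb, As, Ar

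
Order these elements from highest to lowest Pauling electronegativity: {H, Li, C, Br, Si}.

Br > C > H > Si > Li

H is in period 1, group 1; Li is in period 2, group 1; C is in period 2, group 14; Si is in period 3, group 14; Br is in period 4, group 17.
Electronegativity increases across a period and decreases down a group, tracking effective nuclear charge and atomic size.
Here both period and group differ, so the two effects have to be weighed against each other.
Si > Li: the two effects oppose for this pair; the across-period effect wins (1.90 vs 0.98).
H > Si: period and group pull opposite ways; the down-group shift dominates (2.20 vs 1.90).
C > H: the two effects oppose for this pair; the across-period effect wins (2.55 vs 2.20).
Br > C: the two effects oppose for this pair; the across-period effect wins (2.96 vs 2.55).
Approximate values (Pauling): H 2.20, Li 0.98, C 2.55, Si 1.90, Br 2.96.
So from highest to lowest: Br > C > H > Si > Li.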